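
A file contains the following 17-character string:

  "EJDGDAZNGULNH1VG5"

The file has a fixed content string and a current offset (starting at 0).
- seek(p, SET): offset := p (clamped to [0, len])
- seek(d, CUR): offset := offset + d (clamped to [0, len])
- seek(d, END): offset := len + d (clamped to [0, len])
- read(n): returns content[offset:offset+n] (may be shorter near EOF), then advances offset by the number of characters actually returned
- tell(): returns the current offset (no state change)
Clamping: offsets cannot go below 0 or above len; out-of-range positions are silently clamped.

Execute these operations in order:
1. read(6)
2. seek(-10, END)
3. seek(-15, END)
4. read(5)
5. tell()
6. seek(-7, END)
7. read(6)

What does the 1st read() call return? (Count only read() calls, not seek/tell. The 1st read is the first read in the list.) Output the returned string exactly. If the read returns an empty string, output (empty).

Answer: EJDGDA

Derivation:
After 1 (read(6)): returned 'EJDGDA', offset=6
After 2 (seek(-10, END)): offset=7
After 3 (seek(-15, END)): offset=2
After 4 (read(5)): returned 'DGDAZ', offset=7
After 5 (tell()): offset=7
After 6 (seek(-7, END)): offset=10
After 7 (read(6)): returned 'LNH1VG', offset=16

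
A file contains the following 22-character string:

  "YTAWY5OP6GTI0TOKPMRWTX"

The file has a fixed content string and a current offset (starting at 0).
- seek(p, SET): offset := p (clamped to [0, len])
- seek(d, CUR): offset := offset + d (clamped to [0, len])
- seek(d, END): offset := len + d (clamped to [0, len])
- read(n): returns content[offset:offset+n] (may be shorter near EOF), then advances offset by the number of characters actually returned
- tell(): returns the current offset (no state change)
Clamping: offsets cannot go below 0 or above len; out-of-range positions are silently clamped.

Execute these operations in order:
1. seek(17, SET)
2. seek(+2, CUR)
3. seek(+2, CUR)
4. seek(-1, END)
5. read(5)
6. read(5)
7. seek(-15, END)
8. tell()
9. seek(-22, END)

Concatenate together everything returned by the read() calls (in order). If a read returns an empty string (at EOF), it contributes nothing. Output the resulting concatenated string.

Answer: X

Derivation:
After 1 (seek(17, SET)): offset=17
After 2 (seek(+2, CUR)): offset=19
After 3 (seek(+2, CUR)): offset=21
After 4 (seek(-1, END)): offset=21
After 5 (read(5)): returned 'X', offset=22
After 6 (read(5)): returned '', offset=22
After 7 (seek(-15, END)): offset=7
After 8 (tell()): offset=7
After 9 (seek(-22, END)): offset=0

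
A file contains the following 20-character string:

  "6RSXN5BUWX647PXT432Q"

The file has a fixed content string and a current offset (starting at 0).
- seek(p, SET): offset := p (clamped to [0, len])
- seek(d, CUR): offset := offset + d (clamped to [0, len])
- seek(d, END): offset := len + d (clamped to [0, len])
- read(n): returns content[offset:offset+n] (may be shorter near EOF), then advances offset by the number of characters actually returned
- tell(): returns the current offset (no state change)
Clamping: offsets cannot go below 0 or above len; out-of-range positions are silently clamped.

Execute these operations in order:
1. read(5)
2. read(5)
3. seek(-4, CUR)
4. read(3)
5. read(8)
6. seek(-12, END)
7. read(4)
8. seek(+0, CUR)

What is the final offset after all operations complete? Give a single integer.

After 1 (read(5)): returned '6RSXN', offset=5
After 2 (read(5)): returned '5BUWX', offset=10
After 3 (seek(-4, CUR)): offset=6
After 4 (read(3)): returned 'BUW', offset=9
After 5 (read(8)): returned 'X647PXT4', offset=17
After 6 (seek(-12, END)): offset=8
After 7 (read(4)): returned 'WX64', offset=12
After 8 (seek(+0, CUR)): offset=12

Answer: 12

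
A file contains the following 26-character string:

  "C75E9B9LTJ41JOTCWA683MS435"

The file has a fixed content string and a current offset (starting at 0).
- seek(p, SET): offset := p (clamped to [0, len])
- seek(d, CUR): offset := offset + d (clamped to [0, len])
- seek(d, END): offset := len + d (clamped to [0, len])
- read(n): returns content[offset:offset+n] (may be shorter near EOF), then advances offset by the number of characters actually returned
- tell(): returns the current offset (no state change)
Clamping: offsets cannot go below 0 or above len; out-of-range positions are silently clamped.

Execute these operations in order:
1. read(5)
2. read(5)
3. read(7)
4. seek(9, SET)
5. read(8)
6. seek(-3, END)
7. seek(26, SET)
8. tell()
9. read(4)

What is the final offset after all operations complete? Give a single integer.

After 1 (read(5)): returned 'C75E9', offset=5
After 2 (read(5)): returned 'B9LTJ', offset=10
After 3 (read(7)): returned '41JOTCW', offset=17
After 4 (seek(9, SET)): offset=9
After 5 (read(8)): returned 'J41JOTCW', offset=17
After 6 (seek(-3, END)): offset=23
After 7 (seek(26, SET)): offset=26
After 8 (tell()): offset=26
After 9 (read(4)): returned '', offset=26

Answer: 26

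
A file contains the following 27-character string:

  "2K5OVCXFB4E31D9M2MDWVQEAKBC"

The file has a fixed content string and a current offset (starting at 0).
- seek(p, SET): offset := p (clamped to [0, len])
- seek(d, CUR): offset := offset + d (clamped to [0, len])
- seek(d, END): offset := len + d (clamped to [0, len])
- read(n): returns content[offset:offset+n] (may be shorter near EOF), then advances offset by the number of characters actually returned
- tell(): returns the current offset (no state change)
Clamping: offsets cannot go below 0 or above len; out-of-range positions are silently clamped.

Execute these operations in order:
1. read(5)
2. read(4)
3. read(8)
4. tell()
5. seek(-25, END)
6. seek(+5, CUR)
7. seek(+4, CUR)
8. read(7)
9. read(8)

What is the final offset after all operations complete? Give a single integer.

Answer: 26

Derivation:
After 1 (read(5)): returned '2K5OV', offset=5
After 2 (read(4)): returned 'CXFB', offset=9
After 3 (read(8)): returned '4E31D9M2', offset=17
After 4 (tell()): offset=17
After 5 (seek(-25, END)): offset=2
After 6 (seek(+5, CUR)): offset=7
After 7 (seek(+4, CUR)): offset=11
After 8 (read(7)): returned '31D9M2M', offset=18
After 9 (read(8)): returned 'DWVQEAKB', offset=26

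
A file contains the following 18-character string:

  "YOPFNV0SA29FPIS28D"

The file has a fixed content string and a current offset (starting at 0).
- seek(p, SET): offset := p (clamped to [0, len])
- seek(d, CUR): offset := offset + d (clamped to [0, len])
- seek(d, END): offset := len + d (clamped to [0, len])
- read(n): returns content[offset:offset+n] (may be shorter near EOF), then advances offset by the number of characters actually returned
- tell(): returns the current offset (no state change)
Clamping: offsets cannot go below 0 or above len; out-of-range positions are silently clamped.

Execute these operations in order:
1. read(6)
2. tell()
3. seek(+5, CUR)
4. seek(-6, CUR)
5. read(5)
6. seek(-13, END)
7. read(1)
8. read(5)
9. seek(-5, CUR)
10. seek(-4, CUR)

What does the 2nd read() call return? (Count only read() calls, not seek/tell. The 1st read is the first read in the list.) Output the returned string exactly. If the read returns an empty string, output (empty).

After 1 (read(6)): returned 'YOPFNV', offset=6
After 2 (tell()): offset=6
After 3 (seek(+5, CUR)): offset=11
After 4 (seek(-6, CUR)): offset=5
After 5 (read(5)): returned 'V0SA2', offset=10
After 6 (seek(-13, END)): offset=5
After 7 (read(1)): returned 'V', offset=6
After 8 (read(5)): returned '0SA29', offset=11
After 9 (seek(-5, CUR)): offset=6
After 10 (seek(-4, CUR)): offset=2

Answer: V0SA2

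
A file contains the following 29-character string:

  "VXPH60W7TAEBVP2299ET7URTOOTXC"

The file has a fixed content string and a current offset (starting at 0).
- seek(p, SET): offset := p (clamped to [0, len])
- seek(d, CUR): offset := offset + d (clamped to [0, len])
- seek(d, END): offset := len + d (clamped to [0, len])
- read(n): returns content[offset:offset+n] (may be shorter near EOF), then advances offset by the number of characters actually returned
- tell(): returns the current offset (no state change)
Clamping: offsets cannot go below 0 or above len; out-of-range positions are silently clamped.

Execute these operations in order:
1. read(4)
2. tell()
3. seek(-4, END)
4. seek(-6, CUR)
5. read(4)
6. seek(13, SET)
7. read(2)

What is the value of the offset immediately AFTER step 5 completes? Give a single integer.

After 1 (read(4)): returned 'VXPH', offset=4
After 2 (tell()): offset=4
After 3 (seek(-4, END)): offset=25
After 4 (seek(-6, CUR)): offset=19
After 5 (read(4)): returned 'T7UR', offset=23

Answer: 23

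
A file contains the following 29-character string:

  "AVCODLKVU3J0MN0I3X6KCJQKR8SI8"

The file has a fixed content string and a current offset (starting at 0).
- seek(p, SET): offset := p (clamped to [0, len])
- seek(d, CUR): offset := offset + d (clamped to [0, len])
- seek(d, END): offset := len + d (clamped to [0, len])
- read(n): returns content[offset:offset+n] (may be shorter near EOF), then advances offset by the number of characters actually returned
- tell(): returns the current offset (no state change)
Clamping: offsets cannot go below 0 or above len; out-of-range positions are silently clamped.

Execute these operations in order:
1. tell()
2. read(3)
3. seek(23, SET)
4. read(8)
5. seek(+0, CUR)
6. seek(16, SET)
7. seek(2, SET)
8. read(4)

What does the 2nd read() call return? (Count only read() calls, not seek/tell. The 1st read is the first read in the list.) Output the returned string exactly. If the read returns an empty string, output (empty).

Answer: KR8SI8

Derivation:
After 1 (tell()): offset=0
After 2 (read(3)): returned 'AVC', offset=3
After 3 (seek(23, SET)): offset=23
After 4 (read(8)): returned 'KR8SI8', offset=29
After 5 (seek(+0, CUR)): offset=29
After 6 (seek(16, SET)): offset=16
After 7 (seek(2, SET)): offset=2
After 8 (read(4)): returned 'CODL', offset=6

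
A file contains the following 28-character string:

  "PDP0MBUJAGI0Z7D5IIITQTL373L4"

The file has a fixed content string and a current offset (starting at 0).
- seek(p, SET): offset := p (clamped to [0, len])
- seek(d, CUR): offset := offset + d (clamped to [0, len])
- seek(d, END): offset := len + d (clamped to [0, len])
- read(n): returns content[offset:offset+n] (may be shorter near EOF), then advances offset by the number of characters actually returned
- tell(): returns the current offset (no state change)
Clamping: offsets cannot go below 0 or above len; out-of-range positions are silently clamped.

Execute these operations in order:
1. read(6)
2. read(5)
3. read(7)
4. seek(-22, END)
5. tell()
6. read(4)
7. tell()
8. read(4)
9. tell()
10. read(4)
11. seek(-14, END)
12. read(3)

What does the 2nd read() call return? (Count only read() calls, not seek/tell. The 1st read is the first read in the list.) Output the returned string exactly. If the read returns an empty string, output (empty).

After 1 (read(6)): returned 'PDP0MB', offset=6
After 2 (read(5)): returned 'UJAGI', offset=11
After 3 (read(7)): returned '0Z7D5II', offset=18
After 4 (seek(-22, END)): offset=6
After 5 (tell()): offset=6
After 6 (read(4)): returned 'UJAG', offset=10
After 7 (tell()): offset=10
After 8 (read(4)): returned 'I0Z7', offset=14
After 9 (tell()): offset=14
After 10 (read(4)): returned 'D5II', offset=18
After 11 (seek(-14, END)): offset=14
After 12 (read(3)): returned 'D5I', offset=17

Answer: UJAGI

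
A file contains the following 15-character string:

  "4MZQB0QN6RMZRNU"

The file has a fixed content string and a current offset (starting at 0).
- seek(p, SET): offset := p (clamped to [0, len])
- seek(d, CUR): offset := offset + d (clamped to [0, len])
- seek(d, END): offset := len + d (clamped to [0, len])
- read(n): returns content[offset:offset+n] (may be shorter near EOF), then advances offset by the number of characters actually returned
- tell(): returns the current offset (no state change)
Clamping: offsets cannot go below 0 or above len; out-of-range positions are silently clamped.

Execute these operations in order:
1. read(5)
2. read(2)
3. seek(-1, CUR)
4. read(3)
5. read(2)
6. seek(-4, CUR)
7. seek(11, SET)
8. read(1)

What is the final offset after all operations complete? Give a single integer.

Answer: 12

Derivation:
After 1 (read(5)): returned '4MZQB', offset=5
After 2 (read(2)): returned '0Q', offset=7
After 3 (seek(-1, CUR)): offset=6
After 4 (read(3)): returned 'QN6', offset=9
After 5 (read(2)): returned 'RM', offset=11
After 6 (seek(-4, CUR)): offset=7
After 7 (seek(11, SET)): offset=11
After 8 (read(1)): returned 'Z', offset=12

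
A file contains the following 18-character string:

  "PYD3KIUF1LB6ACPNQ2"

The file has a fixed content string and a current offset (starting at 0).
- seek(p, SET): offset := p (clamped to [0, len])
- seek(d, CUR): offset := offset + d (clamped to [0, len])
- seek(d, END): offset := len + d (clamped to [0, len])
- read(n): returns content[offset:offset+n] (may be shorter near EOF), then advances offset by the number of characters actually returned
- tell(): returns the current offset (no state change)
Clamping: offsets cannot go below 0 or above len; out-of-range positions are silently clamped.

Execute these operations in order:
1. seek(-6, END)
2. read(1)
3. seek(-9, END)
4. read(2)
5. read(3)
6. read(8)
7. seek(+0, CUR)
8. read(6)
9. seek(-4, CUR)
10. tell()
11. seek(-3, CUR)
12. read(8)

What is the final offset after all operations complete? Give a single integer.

After 1 (seek(-6, END)): offset=12
After 2 (read(1)): returned 'A', offset=13
After 3 (seek(-9, END)): offset=9
After 4 (read(2)): returned 'LB', offset=11
After 5 (read(3)): returned '6AC', offset=14
After 6 (read(8)): returned 'PNQ2', offset=18
After 7 (seek(+0, CUR)): offset=18
After 8 (read(6)): returned '', offset=18
After 9 (seek(-4, CUR)): offset=14
After 10 (tell()): offset=14
After 11 (seek(-3, CUR)): offset=11
After 12 (read(8)): returned '6ACPNQ2', offset=18

Answer: 18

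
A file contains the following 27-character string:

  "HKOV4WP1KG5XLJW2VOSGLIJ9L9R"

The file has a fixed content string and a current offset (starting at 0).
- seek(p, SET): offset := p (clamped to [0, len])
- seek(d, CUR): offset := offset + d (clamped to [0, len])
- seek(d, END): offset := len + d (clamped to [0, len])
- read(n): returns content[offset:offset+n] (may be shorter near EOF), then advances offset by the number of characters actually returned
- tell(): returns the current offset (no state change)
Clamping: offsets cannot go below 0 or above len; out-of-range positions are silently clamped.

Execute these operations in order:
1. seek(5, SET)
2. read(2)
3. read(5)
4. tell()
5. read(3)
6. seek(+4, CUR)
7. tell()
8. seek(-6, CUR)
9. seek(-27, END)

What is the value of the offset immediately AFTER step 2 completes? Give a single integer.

Answer: 7

Derivation:
After 1 (seek(5, SET)): offset=5
After 2 (read(2)): returned 'WP', offset=7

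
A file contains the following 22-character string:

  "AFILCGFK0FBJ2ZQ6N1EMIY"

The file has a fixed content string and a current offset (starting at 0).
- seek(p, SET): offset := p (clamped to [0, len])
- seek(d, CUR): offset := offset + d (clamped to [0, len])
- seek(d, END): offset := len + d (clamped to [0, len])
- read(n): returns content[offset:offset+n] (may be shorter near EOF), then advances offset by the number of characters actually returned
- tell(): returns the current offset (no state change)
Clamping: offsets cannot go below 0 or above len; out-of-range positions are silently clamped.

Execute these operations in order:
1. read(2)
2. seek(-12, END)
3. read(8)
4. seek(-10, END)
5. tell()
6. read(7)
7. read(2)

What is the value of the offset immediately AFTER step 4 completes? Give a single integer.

Answer: 12

Derivation:
After 1 (read(2)): returned 'AF', offset=2
After 2 (seek(-12, END)): offset=10
After 3 (read(8)): returned 'BJ2ZQ6N1', offset=18
After 4 (seek(-10, END)): offset=12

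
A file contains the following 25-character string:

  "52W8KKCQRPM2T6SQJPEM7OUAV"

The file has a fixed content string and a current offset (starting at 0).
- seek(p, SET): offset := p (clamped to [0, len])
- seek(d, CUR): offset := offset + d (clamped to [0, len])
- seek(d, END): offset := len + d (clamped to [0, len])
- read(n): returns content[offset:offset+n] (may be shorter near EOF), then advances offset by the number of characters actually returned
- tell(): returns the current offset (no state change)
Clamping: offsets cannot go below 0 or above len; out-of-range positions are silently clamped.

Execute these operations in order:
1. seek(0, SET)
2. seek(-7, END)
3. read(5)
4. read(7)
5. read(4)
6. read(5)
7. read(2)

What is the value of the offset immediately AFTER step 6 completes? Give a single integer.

Answer: 25

Derivation:
After 1 (seek(0, SET)): offset=0
After 2 (seek(-7, END)): offset=18
After 3 (read(5)): returned 'EM7OU', offset=23
After 4 (read(7)): returned 'AV', offset=25
After 5 (read(4)): returned '', offset=25
After 6 (read(5)): returned '', offset=25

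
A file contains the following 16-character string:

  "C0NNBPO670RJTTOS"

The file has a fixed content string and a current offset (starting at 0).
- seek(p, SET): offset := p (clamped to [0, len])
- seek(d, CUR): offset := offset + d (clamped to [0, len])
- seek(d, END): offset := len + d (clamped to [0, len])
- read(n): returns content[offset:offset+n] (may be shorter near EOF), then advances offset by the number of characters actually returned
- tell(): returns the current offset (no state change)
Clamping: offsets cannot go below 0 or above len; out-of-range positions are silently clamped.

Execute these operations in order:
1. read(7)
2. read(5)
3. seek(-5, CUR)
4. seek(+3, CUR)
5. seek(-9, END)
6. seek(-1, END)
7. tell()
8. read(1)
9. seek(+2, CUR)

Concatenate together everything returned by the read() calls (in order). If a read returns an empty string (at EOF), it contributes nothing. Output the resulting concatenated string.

After 1 (read(7)): returned 'C0NNBPO', offset=7
After 2 (read(5)): returned '670RJ', offset=12
After 3 (seek(-5, CUR)): offset=7
After 4 (seek(+3, CUR)): offset=10
After 5 (seek(-9, END)): offset=7
After 6 (seek(-1, END)): offset=15
After 7 (tell()): offset=15
After 8 (read(1)): returned 'S', offset=16
After 9 (seek(+2, CUR)): offset=16

Answer: C0NNBPO670RJS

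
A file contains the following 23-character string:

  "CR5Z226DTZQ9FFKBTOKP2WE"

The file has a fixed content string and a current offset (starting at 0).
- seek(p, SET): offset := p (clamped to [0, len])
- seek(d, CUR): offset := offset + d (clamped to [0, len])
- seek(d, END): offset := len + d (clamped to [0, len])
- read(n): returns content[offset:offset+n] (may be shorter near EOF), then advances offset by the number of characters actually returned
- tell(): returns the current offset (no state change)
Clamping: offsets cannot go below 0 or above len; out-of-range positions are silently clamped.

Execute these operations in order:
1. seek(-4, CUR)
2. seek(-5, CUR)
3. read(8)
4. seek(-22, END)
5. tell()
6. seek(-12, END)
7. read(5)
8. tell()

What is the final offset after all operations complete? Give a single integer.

After 1 (seek(-4, CUR)): offset=0
After 2 (seek(-5, CUR)): offset=0
After 3 (read(8)): returned 'CR5Z226D', offset=8
After 4 (seek(-22, END)): offset=1
After 5 (tell()): offset=1
After 6 (seek(-12, END)): offset=11
After 7 (read(5)): returned '9FFKB', offset=16
After 8 (tell()): offset=16

Answer: 16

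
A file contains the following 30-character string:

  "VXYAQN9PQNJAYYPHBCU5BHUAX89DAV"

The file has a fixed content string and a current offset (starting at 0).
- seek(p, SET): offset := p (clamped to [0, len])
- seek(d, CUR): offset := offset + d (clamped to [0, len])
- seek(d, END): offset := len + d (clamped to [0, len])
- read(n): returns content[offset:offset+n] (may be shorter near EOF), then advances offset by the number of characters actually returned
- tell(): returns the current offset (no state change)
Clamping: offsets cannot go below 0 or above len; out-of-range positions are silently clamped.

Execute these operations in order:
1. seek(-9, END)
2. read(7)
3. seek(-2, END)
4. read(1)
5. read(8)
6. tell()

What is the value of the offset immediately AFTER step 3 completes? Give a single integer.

After 1 (seek(-9, END)): offset=21
After 2 (read(7)): returned 'HUAX89D', offset=28
After 3 (seek(-2, END)): offset=28

Answer: 28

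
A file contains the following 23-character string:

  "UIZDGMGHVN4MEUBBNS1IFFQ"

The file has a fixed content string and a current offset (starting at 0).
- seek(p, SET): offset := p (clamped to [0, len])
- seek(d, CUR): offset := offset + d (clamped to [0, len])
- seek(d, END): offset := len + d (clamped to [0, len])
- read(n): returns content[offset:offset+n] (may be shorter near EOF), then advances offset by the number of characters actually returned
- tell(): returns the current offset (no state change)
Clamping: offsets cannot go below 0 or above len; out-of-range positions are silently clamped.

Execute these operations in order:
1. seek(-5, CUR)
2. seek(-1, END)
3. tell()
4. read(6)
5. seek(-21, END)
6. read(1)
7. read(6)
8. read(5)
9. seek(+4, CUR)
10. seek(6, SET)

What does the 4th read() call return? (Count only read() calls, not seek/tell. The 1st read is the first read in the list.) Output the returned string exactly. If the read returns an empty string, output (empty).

Answer: N4MEU

Derivation:
After 1 (seek(-5, CUR)): offset=0
After 2 (seek(-1, END)): offset=22
After 3 (tell()): offset=22
After 4 (read(6)): returned 'Q', offset=23
After 5 (seek(-21, END)): offset=2
After 6 (read(1)): returned 'Z', offset=3
After 7 (read(6)): returned 'DGMGHV', offset=9
After 8 (read(5)): returned 'N4MEU', offset=14
After 9 (seek(+4, CUR)): offset=18
After 10 (seek(6, SET)): offset=6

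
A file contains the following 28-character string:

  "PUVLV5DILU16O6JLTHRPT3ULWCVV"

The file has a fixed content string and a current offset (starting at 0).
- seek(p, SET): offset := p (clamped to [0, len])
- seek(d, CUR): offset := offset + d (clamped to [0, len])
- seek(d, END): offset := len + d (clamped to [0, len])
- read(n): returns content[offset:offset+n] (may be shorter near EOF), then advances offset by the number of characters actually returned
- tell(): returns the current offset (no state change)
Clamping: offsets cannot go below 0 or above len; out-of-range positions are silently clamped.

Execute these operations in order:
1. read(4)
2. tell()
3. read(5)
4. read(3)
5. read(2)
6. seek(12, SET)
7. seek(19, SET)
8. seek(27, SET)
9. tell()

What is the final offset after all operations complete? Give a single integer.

After 1 (read(4)): returned 'PUVL', offset=4
After 2 (tell()): offset=4
After 3 (read(5)): returned 'V5DIL', offset=9
After 4 (read(3)): returned 'U16', offset=12
After 5 (read(2)): returned 'O6', offset=14
After 6 (seek(12, SET)): offset=12
After 7 (seek(19, SET)): offset=19
After 8 (seek(27, SET)): offset=27
After 9 (tell()): offset=27

Answer: 27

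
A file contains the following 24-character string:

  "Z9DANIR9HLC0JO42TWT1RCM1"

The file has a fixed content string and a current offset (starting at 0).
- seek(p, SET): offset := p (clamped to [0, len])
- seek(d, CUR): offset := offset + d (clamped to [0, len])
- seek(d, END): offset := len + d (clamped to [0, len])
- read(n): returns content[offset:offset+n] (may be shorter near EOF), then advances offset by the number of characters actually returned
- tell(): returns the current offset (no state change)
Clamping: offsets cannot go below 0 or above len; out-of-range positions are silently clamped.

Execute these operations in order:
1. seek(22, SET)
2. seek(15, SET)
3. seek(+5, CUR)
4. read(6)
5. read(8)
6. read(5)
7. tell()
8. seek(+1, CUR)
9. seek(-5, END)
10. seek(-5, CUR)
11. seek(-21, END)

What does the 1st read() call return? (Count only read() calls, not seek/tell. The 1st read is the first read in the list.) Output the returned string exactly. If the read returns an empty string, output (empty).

After 1 (seek(22, SET)): offset=22
After 2 (seek(15, SET)): offset=15
After 3 (seek(+5, CUR)): offset=20
After 4 (read(6)): returned 'RCM1', offset=24
After 5 (read(8)): returned '', offset=24
After 6 (read(5)): returned '', offset=24
After 7 (tell()): offset=24
After 8 (seek(+1, CUR)): offset=24
After 9 (seek(-5, END)): offset=19
After 10 (seek(-5, CUR)): offset=14
After 11 (seek(-21, END)): offset=3

Answer: RCM1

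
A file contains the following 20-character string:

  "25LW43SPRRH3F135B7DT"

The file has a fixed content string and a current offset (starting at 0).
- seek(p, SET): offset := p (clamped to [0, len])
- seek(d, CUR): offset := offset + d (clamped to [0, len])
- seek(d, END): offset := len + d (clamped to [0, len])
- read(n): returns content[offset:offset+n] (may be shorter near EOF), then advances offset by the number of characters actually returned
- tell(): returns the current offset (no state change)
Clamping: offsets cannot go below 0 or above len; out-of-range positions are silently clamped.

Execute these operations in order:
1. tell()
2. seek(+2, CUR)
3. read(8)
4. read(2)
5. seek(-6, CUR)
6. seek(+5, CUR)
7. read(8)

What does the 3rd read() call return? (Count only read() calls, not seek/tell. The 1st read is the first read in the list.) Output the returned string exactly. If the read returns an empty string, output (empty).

After 1 (tell()): offset=0
After 2 (seek(+2, CUR)): offset=2
After 3 (read(8)): returned 'LW43SPRR', offset=10
After 4 (read(2)): returned 'H3', offset=12
After 5 (seek(-6, CUR)): offset=6
After 6 (seek(+5, CUR)): offset=11
After 7 (read(8)): returned '3F135B7D', offset=19

Answer: 3F135B7D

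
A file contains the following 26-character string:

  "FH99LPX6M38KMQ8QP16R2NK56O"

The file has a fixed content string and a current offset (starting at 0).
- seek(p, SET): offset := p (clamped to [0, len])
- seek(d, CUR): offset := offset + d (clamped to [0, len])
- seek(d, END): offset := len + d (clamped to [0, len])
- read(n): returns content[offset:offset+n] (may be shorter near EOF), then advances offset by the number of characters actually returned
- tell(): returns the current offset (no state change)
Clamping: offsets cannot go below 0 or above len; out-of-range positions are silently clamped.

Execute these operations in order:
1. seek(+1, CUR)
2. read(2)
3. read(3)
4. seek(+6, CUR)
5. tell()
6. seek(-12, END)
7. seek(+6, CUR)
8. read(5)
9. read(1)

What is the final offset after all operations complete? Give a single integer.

Answer: 26

Derivation:
After 1 (seek(+1, CUR)): offset=1
After 2 (read(2)): returned 'H9', offset=3
After 3 (read(3)): returned '9LP', offset=6
After 4 (seek(+6, CUR)): offset=12
After 5 (tell()): offset=12
After 6 (seek(-12, END)): offset=14
After 7 (seek(+6, CUR)): offset=20
After 8 (read(5)): returned '2NK56', offset=25
After 9 (read(1)): returned 'O', offset=26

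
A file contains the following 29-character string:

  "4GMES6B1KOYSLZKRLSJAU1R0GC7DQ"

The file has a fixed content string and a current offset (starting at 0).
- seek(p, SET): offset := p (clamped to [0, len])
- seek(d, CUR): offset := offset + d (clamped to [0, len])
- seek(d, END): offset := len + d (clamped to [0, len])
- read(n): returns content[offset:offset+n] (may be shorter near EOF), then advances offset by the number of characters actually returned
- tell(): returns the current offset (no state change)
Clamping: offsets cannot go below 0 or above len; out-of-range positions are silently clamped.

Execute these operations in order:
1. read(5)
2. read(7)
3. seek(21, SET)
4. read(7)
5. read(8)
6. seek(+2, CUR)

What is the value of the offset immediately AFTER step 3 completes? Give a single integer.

After 1 (read(5)): returned '4GMES', offset=5
After 2 (read(7)): returned '6B1KOYS', offset=12
After 3 (seek(21, SET)): offset=21

Answer: 21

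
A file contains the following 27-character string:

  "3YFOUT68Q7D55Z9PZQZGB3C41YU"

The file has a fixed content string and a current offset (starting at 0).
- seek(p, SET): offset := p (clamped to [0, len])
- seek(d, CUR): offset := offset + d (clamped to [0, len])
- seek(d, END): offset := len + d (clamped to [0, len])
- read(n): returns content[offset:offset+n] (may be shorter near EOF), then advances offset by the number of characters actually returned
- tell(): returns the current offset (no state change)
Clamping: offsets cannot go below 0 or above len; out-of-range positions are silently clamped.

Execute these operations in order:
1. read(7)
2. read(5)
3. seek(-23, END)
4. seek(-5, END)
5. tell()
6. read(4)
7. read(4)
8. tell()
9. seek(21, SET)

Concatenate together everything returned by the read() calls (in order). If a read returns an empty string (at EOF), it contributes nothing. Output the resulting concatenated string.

After 1 (read(7)): returned '3YFOUT6', offset=7
After 2 (read(5)): returned '8Q7D5', offset=12
After 3 (seek(-23, END)): offset=4
After 4 (seek(-5, END)): offset=22
After 5 (tell()): offset=22
After 6 (read(4)): returned 'C41Y', offset=26
After 7 (read(4)): returned 'U', offset=27
After 8 (tell()): offset=27
After 9 (seek(21, SET)): offset=21

Answer: 3YFOUT68Q7D5C41YU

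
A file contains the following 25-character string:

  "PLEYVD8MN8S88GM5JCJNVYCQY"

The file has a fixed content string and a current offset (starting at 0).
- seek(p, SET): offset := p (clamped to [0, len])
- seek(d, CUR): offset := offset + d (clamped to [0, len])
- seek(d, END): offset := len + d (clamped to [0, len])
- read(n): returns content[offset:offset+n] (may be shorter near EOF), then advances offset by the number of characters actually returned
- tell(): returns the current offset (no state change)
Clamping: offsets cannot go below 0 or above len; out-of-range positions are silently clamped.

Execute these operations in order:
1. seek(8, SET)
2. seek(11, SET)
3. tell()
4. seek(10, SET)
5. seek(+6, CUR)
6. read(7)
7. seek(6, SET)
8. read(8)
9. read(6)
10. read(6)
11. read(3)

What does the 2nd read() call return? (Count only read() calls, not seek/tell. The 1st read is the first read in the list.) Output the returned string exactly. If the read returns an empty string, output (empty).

Answer: 8MN8S88G

Derivation:
After 1 (seek(8, SET)): offset=8
After 2 (seek(11, SET)): offset=11
After 3 (tell()): offset=11
After 4 (seek(10, SET)): offset=10
After 5 (seek(+6, CUR)): offset=16
After 6 (read(7)): returned 'JCJNVYC', offset=23
After 7 (seek(6, SET)): offset=6
After 8 (read(8)): returned '8MN8S88G', offset=14
After 9 (read(6)): returned 'M5JCJN', offset=20
After 10 (read(6)): returned 'VYCQY', offset=25
After 11 (read(3)): returned '', offset=25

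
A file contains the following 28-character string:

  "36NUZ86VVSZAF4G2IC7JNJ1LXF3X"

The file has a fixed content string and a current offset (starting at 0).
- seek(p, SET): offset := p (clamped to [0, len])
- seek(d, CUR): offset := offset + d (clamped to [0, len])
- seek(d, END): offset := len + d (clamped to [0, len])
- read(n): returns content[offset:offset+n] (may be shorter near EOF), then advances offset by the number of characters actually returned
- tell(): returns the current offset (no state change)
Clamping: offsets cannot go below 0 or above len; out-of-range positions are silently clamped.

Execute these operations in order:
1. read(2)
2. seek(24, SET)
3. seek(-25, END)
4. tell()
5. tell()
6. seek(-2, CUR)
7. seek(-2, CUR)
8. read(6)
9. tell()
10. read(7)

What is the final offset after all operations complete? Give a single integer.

After 1 (read(2)): returned '36', offset=2
After 2 (seek(24, SET)): offset=24
After 3 (seek(-25, END)): offset=3
After 4 (tell()): offset=3
After 5 (tell()): offset=3
After 6 (seek(-2, CUR)): offset=1
After 7 (seek(-2, CUR)): offset=0
After 8 (read(6)): returned '36NUZ8', offset=6
After 9 (tell()): offset=6
After 10 (read(7)): returned '6VVSZAF', offset=13

Answer: 13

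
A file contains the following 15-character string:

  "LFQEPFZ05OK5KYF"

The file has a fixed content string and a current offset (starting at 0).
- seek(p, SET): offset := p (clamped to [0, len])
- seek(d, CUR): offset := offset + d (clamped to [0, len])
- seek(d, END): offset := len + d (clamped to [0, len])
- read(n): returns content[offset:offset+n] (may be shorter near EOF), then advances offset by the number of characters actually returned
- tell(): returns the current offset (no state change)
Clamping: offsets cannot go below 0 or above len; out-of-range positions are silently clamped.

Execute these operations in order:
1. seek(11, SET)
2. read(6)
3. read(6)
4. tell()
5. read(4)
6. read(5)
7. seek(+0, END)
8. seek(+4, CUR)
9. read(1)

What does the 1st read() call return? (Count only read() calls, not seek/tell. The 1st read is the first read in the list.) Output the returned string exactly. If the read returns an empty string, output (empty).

After 1 (seek(11, SET)): offset=11
After 2 (read(6)): returned '5KYF', offset=15
After 3 (read(6)): returned '', offset=15
After 4 (tell()): offset=15
After 5 (read(4)): returned '', offset=15
After 6 (read(5)): returned '', offset=15
After 7 (seek(+0, END)): offset=15
After 8 (seek(+4, CUR)): offset=15
After 9 (read(1)): returned '', offset=15

Answer: 5KYF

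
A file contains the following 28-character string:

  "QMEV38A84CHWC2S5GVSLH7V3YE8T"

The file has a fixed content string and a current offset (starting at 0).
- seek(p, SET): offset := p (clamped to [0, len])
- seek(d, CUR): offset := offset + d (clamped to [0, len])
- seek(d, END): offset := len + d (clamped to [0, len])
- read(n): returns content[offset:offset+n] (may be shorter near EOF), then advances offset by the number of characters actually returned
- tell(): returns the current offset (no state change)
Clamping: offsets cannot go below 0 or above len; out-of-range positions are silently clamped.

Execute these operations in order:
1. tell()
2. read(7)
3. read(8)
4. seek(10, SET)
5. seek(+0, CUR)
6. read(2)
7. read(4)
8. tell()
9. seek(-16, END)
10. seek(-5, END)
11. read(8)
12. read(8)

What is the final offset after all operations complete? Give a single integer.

After 1 (tell()): offset=0
After 2 (read(7)): returned 'QMEV38A', offset=7
After 3 (read(8)): returned '84CHWC2S', offset=15
After 4 (seek(10, SET)): offset=10
After 5 (seek(+0, CUR)): offset=10
After 6 (read(2)): returned 'HW', offset=12
After 7 (read(4)): returned 'C2S5', offset=16
After 8 (tell()): offset=16
After 9 (seek(-16, END)): offset=12
After 10 (seek(-5, END)): offset=23
After 11 (read(8)): returned '3YE8T', offset=28
After 12 (read(8)): returned '', offset=28

Answer: 28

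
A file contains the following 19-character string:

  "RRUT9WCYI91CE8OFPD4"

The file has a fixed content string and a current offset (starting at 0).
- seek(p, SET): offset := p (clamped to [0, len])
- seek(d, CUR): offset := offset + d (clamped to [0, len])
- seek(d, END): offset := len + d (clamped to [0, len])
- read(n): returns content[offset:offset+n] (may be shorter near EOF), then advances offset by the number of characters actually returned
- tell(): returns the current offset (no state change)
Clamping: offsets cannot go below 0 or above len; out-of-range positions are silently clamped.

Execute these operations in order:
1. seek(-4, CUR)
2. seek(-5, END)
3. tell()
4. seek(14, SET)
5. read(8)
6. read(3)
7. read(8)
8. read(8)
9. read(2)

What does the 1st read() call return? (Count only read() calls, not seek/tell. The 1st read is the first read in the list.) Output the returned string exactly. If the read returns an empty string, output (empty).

Answer: OFPD4

Derivation:
After 1 (seek(-4, CUR)): offset=0
After 2 (seek(-5, END)): offset=14
After 3 (tell()): offset=14
After 4 (seek(14, SET)): offset=14
After 5 (read(8)): returned 'OFPD4', offset=19
After 6 (read(3)): returned '', offset=19
After 7 (read(8)): returned '', offset=19
After 8 (read(8)): returned '', offset=19
After 9 (read(2)): returned '', offset=19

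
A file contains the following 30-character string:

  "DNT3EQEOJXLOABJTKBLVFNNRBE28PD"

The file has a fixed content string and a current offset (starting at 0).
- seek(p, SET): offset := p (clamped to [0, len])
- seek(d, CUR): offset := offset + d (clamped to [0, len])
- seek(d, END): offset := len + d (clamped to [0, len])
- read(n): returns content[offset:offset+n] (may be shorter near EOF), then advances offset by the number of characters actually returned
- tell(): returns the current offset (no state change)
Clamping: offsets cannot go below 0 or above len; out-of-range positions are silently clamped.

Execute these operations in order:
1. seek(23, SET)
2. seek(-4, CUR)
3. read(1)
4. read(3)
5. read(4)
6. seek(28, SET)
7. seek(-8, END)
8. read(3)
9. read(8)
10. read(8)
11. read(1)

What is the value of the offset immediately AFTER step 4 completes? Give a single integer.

After 1 (seek(23, SET)): offset=23
After 2 (seek(-4, CUR)): offset=19
After 3 (read(1)): returned 'V', offset=20
After 4 (read(3)): returned 'FNN', offset=23

Answer: 23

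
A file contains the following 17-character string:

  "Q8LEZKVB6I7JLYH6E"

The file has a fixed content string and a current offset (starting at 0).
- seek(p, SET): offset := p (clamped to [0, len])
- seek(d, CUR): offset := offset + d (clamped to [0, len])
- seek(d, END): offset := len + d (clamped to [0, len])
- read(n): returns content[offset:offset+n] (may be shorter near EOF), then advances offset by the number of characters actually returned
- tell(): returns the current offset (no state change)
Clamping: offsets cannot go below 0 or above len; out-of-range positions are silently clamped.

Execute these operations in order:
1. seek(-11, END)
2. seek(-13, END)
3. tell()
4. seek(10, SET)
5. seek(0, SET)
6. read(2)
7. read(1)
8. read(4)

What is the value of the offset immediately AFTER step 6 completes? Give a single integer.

Answer: 2

Derivation:
After 1 (seek(-11, END)): offset=6
After 2 (seek(-13, END)): offset=4
After 3 (tell()): offset=4
After 4 (seek(10, SET)): offset=10
After 5 (seek(0, SET)): offset=0
After 6 (read(2)): returned 'Q8', offset=2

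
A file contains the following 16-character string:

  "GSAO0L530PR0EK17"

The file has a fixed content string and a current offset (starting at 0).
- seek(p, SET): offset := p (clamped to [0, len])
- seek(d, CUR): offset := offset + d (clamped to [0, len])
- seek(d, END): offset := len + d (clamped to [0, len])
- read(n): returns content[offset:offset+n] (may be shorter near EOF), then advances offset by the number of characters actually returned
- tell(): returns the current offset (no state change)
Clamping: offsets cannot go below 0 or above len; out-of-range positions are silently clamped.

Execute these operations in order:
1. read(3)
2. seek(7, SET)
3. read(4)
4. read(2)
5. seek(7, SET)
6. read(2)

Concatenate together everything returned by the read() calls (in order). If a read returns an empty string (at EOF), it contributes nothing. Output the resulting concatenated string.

Answer: GSA30PR0E30

Derivation:
After 1 (read(3)): returned 'GSA', offset=3
After 2 (seek(7, SET)): offset=7
After 3 (read(4)): returned '30PR', offset=11
After 4 (read(2)): returned '0E', offset=13
After 5 (seek(7, SET)): offset=7
After 6 (read(2)): returned '30', offset=9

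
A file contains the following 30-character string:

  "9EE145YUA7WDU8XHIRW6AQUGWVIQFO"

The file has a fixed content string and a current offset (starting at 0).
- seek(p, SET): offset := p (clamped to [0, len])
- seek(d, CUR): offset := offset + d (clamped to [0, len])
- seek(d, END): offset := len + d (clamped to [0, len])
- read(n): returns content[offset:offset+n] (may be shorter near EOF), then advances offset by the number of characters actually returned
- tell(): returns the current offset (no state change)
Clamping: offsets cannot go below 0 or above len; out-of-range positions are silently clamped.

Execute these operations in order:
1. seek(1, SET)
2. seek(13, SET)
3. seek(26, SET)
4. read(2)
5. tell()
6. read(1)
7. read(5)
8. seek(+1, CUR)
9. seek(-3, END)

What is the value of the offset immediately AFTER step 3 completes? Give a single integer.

Answer: 26

Derivation:
After 1 (seek(1, SET)): offset=1
After 2 (seek(13, SET)): offset=13
After 3 (seek(26, SET)): offset=26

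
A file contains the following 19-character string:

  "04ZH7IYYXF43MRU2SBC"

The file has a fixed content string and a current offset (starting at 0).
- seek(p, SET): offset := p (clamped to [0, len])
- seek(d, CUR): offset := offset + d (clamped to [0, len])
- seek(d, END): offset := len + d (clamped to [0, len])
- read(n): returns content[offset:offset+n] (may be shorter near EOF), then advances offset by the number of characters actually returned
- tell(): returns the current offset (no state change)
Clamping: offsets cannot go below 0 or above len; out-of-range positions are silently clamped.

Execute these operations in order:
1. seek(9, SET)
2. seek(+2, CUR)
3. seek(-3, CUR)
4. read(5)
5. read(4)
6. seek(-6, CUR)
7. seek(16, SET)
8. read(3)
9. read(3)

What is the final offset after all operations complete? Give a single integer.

Answer: 19

Derivation:
After 1 (seek(9, SET)): offset=9
After 2 (seek(+2, CUR)): offset=11
After 3 (seek(-3, CUR)): offset=8
After 4 (read(5)): returned 'XF43M', offset=13
After 5 (read(4)): returned 'RU2S', offset=17
After 6 (seek(-6, CUR)): offset=11
After 7 (seek(16, SET)): offset=16
After 8 (read(3)): returned 'SBC', offset=19
After 9 (read(3)): returned '', offset=19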